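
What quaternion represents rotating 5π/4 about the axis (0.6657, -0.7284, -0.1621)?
-0.3827 + 0.615i - 0.673j - 0.1498k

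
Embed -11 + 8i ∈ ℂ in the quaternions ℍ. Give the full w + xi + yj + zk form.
-11 + 8i + 0j + 0k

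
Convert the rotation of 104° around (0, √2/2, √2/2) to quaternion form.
0.6157 + 0.5572j + 0.5572k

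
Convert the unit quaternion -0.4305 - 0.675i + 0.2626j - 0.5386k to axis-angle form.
axis = (-0.7478, 0.2909, -0.5967), θ = 231°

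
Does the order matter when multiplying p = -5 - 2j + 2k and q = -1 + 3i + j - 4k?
Yes: pq = 15 - 9i + 3j + 24k ≠ 15 - 21i - 9j + 12k = qp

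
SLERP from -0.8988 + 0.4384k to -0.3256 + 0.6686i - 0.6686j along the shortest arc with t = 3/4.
-0.5723 + 0.5709i - 0.5709j + 0.1435k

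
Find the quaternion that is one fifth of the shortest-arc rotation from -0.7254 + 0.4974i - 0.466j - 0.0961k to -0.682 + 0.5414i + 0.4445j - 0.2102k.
-0.7735 + 0.5475i - 0.2916j - 0.1303k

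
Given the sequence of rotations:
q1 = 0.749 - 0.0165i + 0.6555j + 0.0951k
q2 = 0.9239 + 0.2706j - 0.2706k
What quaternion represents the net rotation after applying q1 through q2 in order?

q2 · q1 = 0.5404 + 0.1879i + 0.8128j - 0.1104k
0.5404 + 0.1879i + 0.8128j - 0.1104k


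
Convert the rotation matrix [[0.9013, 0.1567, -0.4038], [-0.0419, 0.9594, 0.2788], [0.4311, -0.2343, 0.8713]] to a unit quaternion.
0.9659 - 0.1328i - 0.2161j - 0.0514k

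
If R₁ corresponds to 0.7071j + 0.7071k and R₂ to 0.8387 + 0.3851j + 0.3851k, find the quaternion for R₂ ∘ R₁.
-0.5446 + 0.593j + 0.593k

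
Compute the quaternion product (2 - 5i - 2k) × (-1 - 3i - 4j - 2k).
-21 - 9i - 12j + 18k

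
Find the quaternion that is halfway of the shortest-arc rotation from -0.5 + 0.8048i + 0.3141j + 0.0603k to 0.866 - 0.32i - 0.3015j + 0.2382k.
-0.7258 + 0.5977i + 0.3271j - 0.0945k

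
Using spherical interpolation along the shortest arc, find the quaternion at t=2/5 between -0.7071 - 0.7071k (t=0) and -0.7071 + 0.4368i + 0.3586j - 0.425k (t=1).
-0.7437 + 0.1853i + 0.1521j - 0.624k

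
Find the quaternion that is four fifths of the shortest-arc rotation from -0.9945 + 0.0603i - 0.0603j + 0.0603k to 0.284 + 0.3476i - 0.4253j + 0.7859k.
-0.5346 - 0.2995i + 0.3702j - 0.6982k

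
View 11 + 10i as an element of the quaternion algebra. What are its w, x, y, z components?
11 + 10i + 0j + 0k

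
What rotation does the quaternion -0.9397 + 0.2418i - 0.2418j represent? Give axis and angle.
axis = (√2/2, -√2/2, 0), θ = 320°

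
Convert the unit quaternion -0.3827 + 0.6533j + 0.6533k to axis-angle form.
axis = (0, √2/2, √2/2), θ = 5π/4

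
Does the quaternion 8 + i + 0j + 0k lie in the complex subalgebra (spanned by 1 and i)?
Yes. The quaternion 8 + i has j- and k-coefficients y = z = 0, so it lies in the complex subalgebra spanned by 1 and i.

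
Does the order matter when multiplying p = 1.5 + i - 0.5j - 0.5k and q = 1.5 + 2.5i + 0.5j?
Yes: pq = 5.5i - 1.25j + k ≠ 5i + 1.25j - 2.5k = qp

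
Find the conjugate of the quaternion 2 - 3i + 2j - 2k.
2 + 3i - 2j + 2k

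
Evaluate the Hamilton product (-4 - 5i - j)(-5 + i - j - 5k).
24 + 26i - 16j + 26k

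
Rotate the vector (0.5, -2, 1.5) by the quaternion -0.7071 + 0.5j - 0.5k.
(0.354, -1.396, 2.104)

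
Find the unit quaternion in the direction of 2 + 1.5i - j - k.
0.6963 + 0.5222i - 0.3482j - 0.3482k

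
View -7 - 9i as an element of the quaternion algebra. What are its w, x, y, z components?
-7 - 9i + 0j + 0k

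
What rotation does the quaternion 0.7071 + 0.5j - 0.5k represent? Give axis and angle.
axis = (0, √2/2, -√2/2), θ = π/2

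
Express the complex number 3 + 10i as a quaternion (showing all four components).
3 + 10i + 0j + 0k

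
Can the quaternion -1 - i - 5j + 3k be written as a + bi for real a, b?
No. The quaternion -1 - i - 5j + 3k has j-coefficient y = -5 and k-coefficient z = 3, not both zero, so it does not lie in the complex subalgebra spanned by 1 and i.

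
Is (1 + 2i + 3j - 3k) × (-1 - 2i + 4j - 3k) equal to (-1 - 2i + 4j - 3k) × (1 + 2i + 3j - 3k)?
No: pq = -18 - i + 13j + 14k ≠ -18 - 7i - 11j - 14k = qp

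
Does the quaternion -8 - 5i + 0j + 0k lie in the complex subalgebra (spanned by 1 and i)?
Yes. The quaternion -8 - 5i has j- and k-coefficients y = z = 0, so it lies in the complex subalgebra spanned by 1 and i.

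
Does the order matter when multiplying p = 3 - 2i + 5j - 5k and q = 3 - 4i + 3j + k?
Yes: pq = -9 + 2i + 46j + 2k ≠ -9 - 38i + 2j - 26k = qp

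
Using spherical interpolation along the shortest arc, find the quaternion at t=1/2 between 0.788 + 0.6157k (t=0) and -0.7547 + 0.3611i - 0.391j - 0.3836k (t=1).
0.8062 - 0.1887i + 0.2043j + 0.5222k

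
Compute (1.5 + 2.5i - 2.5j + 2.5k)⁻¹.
0.0714 - 0.119i + 0.119j - 0.119k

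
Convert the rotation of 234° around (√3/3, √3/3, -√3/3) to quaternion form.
-0.454 + 0.5144i + 0.5144j - 0.5144k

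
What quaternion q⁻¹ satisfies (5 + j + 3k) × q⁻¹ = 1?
0.1429 - 0.0286j - 0.0857k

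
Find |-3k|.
3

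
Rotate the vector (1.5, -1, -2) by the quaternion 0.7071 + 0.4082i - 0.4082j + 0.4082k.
(1.899, 1.854, 0.455)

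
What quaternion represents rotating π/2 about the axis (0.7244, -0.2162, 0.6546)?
0.7071 + 0.5122i - 0.1529j + 0.4629k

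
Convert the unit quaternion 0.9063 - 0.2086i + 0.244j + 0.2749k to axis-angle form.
axis = (-0.4936, 0.5773, 0.6504), θ = 50°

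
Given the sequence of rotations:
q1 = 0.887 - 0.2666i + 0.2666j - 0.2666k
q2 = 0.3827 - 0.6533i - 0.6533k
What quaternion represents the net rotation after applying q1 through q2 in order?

q2 · q1 = -0.0089 - 0.5073i + 0.102j - 0.8557k
-0.0089 - 0.5073i + 0.102j - 0.8557k


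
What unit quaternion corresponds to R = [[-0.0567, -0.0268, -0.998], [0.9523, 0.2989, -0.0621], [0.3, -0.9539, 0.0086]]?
0.5592 - 0.3987i - 0.5803j + 0.4377k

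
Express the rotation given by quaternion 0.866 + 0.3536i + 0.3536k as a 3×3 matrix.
[[0.7499, -0.6124, 0.2501], [0.6124, 0.4999, -0.6124], [0.2501, 0.6124, 0.7499]]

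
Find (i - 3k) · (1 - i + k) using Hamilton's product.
4 + i + 2j - 3k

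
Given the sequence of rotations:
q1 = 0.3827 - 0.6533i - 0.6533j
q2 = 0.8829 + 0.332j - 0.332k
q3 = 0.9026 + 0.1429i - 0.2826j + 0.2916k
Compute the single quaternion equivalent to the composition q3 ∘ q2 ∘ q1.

q2 · q1 = 0.5548 - 0.7937i - 0.2328j + 0.0898k
q3 · q2 · q1 = 0.5222 - 0.5946i - 0.6112j - 0.0147k
0.5222 - 0.5946i - 0.6112j - 0.0147k


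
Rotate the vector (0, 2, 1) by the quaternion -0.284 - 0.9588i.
(0, -2.222, 0.251)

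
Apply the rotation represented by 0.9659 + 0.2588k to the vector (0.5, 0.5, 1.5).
(0.183, 0.683, 1.5)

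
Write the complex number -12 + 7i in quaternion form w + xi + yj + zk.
-12 + 7i + 0j + 0k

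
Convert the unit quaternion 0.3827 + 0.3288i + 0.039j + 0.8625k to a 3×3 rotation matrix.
[[-0.4909, -0.6345, 0.597], [0.6858, -0.704, -0.1844], [0.5373, 0.3189, 0.7807]]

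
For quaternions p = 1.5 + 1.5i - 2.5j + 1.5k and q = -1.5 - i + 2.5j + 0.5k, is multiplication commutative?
No: pq = 4.75 - 8.75i + 5.25j - 0.25k ≠ 4.75 + 1.25i + 9.75j - 2.75k = qp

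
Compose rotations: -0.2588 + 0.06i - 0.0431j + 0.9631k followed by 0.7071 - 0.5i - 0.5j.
-0.1745 - 0.3097i + 0.5805j + 0.7326k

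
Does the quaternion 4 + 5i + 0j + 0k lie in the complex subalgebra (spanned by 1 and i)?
Yes. The quaternion 4 + 5i has j- and k-coefficients y = z = 0, so it lies in the complex subalgebra spanned by 1 and i.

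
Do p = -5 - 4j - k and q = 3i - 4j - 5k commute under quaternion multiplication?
No: pq = -21 + i + 17j + 37k ≠ -21 - 31i + 23j + 13k = qp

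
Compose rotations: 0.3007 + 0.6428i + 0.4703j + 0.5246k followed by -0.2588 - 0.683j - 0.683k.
0.6017 - 0.2034i - 0.7661j + 0.0979k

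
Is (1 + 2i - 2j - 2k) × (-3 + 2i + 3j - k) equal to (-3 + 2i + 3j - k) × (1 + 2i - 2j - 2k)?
No: pq = -3 + 4i + 7j + 15k ≠ -3 - 12i + 11j - 5k = qp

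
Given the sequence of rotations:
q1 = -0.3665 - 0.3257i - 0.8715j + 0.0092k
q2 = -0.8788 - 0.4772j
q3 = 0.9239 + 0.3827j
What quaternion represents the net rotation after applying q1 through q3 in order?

q2 · q1 = -0.0938 + 0.2818i + 0.9408j - 0.1635k
q3 · q2 · q1 = -0.4467 + 0.1978i + 0.8333j - 0.2589k
-0.4467 + 0.1978i + 0.8333j - 0.2589k


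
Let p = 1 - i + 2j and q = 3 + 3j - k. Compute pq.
-3 - 5i + 8j - 4k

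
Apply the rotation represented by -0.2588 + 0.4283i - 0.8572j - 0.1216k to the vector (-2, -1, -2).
(1.116, -0.121, 2.782)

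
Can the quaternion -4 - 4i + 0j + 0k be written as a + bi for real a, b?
Yes. The quaternion -4 - 4i has j- and k-coefficients y = z = 0, so it lies in the complex subalgebra spanned by 1 and i.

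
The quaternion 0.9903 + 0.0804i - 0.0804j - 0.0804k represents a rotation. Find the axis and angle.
axis = (√3/3, -√3/3, -√3/3), θ = 16°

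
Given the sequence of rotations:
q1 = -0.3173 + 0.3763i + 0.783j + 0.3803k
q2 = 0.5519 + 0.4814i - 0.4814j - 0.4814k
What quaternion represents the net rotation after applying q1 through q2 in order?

q2 · q1 = 0.2037 + 0.2488i + 0.2207j + 0.9207k
0.2037 + 0.2488i + 0.2207j + 0.9207k


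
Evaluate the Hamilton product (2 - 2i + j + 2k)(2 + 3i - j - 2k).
15 + 2i + 2j - k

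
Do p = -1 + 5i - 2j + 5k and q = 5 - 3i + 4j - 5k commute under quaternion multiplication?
No: pq = 43 + 18i - 4j + 44k ≠ 43 + 38i - 24j + 16k = qp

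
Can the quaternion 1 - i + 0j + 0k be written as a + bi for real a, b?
Yes. The quaternion 1 - i has j- and k-coefficients y = z = 0, so it lies in the complex subalgebra spanned by 1 and i.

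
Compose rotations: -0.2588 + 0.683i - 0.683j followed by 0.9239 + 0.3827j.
0.0223 + 0.631i - 0.7301j - 0.2614k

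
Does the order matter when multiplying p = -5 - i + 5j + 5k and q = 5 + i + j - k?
Yes: pq = -24 - 20i + 24j + 24k ≠ -24 + 16j + 36k = qp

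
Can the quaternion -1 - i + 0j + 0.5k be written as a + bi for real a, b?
No. The quaternion -1 - i + 0.5k has j-coefficient y = 0 and k-coefficient z = 0.5, not both zero, so it does not lie in the complex subalgebra spanned by 1 and i.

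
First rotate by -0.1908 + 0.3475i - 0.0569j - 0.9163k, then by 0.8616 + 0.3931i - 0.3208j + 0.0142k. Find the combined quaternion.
-0.3062 + 0.5192i + 0.3773j - 0.7031k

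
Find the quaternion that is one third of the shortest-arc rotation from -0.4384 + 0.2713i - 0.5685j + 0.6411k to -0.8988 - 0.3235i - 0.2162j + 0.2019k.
-0.6678 + 0.0736i - 0.4994j + 0.547k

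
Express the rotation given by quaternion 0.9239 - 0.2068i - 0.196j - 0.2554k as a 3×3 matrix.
[[0.7927, 0.553, -0.2565], [-0.3909, 0.784, 0.4822], [0.4678, -0.282, 0.8376]]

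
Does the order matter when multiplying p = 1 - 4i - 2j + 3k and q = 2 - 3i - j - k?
Yes: pq = -9 - 6i - 18j + 3k ≠ -9 - 16i + 8j + 7k = qp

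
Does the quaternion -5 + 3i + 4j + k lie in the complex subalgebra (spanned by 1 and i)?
No. The quaternion -5 + 3i + 4j + k has j-coefficient y = 4 and k-coefficient z = 1, not both zero, so it does not lie in the complex subalgebra spanned by 1 and i.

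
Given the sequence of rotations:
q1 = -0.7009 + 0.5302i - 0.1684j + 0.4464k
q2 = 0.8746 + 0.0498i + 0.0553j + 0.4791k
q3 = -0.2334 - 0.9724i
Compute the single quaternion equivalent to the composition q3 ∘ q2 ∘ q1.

q2 · q1 = -0.844 + 0.5342i + 0.0457j + 0.0169k
q3 · q2 · q1 = 0.7164 + 0.696i + 0.0058j - 0.0484k
0.7164 + 0.696i + 0.0058j - 0.0484k


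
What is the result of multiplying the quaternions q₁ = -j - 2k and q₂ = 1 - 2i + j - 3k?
-5 + 5i + 3j - 4k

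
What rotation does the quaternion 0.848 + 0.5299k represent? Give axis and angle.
axis = (0, 0, 1), θ = 64°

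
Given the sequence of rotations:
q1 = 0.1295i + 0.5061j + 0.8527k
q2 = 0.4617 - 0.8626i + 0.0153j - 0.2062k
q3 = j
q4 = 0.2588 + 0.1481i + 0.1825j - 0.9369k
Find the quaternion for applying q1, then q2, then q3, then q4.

q2 · q1 = 0.2798 + 0.1772i + 0.9425j - 0.0449k
q3 · q2 · q1 = -0.9425 - 0.0449i + 0.2798j - 0.1772k
q4 · q3 · q2 · q1 = -0.4544 + 0.0786i - 0.0313j + 0.8868k
-0.4544 + 0.0786i - 0.0313j + 0.8868k


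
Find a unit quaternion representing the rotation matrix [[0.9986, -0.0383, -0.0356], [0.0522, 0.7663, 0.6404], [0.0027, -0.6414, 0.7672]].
0.9397 - 0.341i - 0.0102j + 0.0241k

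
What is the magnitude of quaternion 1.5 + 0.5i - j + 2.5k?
3.122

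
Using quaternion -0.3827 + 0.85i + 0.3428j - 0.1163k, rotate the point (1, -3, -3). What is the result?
(0.637, 0.375, 4.296)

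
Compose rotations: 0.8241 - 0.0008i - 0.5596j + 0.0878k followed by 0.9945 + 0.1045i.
0.8197 + 0.0853i - 0.5657j + 0.0288k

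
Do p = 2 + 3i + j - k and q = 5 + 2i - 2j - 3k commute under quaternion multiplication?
No: pq = 3 + 14i + 8j - 19k ≠ 3 + 24i - 6j - 3k = qp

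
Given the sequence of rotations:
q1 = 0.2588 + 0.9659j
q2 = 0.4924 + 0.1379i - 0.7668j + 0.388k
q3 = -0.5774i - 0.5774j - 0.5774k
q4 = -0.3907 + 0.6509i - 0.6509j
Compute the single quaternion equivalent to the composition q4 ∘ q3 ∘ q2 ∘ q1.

q2 · q1 = 0.8681 - 0.3391i + 0.2772j + 0.2336k
q3 · q2 · q1 = 0.0991 - 0.4761i - 0.1706j - 0.8571k
q4 · q3 · q2 · q1 = 0.1601 + 0.8084i + 0.56j - 0.0861k
0.1601 + 0.8084i + 0.56j - 0.0861k


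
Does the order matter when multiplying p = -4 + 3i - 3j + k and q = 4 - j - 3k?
Yes: pq = -16 + 22i + j + 13k ≠ -16 + 2i - 17j + 19k = qp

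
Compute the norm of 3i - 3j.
√18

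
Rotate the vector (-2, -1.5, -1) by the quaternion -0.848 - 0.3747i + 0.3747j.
(-0.382, 0.118, -2.663)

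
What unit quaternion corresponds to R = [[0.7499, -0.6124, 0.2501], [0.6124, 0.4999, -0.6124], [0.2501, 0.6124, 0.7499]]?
0.866 + 0.3536i + 0.3536k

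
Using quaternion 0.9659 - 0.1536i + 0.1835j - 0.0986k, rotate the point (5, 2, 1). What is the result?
(5.219, 0.893, -1.401)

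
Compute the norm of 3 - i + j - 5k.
6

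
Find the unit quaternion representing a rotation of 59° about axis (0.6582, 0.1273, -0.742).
0.8704 + 0.3241i + 0.0627j - 0.3654k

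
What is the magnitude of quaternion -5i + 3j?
√34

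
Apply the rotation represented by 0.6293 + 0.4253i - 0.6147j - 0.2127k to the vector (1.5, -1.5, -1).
(1.568, -1.734, -0.189)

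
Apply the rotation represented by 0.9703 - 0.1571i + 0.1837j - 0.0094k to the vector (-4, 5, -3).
(-5.005, 4.152, -2.777)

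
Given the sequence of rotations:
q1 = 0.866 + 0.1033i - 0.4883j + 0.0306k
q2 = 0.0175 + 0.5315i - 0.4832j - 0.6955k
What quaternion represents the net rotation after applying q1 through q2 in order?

q2 · q1 = -0.2544 + 0.1077i - 0.5151j - 0.8114k
-0.2544 + 0.1077i - 0.5151j - 0.8114k


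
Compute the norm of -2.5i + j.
2.693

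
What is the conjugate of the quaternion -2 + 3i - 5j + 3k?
-2 - 3i + 5j - 3k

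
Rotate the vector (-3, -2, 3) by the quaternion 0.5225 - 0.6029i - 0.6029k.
(0.102, 4.688, -0.102)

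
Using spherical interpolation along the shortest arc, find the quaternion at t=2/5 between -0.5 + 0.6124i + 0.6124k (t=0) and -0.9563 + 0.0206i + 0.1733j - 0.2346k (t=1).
-0.8322 + 0.4456i + 0.0864j + 0.3184k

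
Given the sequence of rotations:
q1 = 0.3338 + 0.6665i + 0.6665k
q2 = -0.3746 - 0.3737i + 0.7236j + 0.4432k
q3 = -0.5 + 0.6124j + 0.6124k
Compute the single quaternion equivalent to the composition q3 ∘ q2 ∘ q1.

q2 · q1 = -0.1714 + 0.1079i + 0.786j - 0.584k
q3 · q2 · q1 = -0.038 - 0.8929i - 0.4319j + 0.121k
-0.038 - 0.8929i - 0.4319j + 0.121k


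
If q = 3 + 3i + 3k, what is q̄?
3 - 3i - 3k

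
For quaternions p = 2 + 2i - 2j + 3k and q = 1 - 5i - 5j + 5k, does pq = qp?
No: pq = -13 - 3i - 37j - 7k ≠ -13 - 13i + 13j + 33k = qp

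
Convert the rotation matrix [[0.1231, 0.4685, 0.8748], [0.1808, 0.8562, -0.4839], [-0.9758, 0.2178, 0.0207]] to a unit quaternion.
0.7071 + 0.2481i + 0.6543j - 0.1017k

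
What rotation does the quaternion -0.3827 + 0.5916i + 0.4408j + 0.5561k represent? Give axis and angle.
axis = (0.6403, 0.4771, 0.6019), θ = 5π/4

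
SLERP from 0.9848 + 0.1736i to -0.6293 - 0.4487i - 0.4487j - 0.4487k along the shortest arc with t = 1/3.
0.9289 + 0.2878i + 0.1648j + 0.1648k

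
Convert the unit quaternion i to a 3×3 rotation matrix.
[[1, 0, 0], [0, -1, 0], [0, 0, -1]]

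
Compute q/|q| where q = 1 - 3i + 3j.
0.2294 - 0.6882i + 0.6882j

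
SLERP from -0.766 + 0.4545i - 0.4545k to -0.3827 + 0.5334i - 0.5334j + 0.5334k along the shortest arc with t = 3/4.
-0.5775 + 0.6042i - 0.4554j + 0.3066k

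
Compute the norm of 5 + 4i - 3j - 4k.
√66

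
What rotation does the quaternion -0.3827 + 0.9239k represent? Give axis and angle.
axis = (0, 0, 1), θ = 5π/4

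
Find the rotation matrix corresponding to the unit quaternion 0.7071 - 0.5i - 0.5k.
[[0.5, 0.7071, 0.5], [-0.7071, 0, 0.7071], [0.5, -0.7071, 0.5]]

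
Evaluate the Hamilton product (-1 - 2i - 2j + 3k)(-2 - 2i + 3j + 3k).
-5 - 9i + j - 19k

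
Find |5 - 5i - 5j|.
√75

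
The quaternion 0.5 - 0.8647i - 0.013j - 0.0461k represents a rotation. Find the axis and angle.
axis = (-0.9985, -0.015, -0.0532), θ = 2π/3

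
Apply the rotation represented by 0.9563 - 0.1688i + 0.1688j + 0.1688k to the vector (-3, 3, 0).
(-3.798, 1.86, 0.342)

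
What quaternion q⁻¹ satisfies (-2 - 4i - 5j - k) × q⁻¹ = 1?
-0.0435 + 0.087i + 0.1087j + 0.0217k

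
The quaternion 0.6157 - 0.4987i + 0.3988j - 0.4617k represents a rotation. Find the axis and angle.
axis = (-0.6329, 0.5061, -0.5859), θ = 104°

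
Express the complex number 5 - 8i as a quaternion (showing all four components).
5 - 8i + 0j + 0k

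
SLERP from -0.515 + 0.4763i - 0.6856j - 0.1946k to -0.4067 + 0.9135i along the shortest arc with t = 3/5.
-0.4951 + 0.8085i - 0.3059j - 0.0868k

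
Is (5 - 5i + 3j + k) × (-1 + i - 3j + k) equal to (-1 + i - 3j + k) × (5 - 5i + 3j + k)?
No: pq = 8 + 16i - 12j + 16k ≠ 8 + 4i - 24j - 8k = qp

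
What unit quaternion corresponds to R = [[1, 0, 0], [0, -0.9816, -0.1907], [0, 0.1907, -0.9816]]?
0.0958 + 0.9954i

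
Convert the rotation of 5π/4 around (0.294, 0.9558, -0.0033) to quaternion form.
-0.3827 + 0.2716i + 0.883j - 0.003k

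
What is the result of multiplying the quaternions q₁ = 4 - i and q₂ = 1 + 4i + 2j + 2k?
8 + 15i + 10j + 6k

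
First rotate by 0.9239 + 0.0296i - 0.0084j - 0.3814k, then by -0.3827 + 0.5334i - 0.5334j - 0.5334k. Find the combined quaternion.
-0.5773 + 0.6804i - 0.3019j - 0.3355k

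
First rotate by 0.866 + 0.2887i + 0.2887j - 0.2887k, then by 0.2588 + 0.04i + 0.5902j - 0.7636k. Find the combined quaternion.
-0.1783 + 0.1594i + 0.3769j - 0.8948k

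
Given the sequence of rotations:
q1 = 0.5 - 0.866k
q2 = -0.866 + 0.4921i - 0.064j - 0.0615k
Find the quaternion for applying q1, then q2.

q2 · q1 = -0.4863 + 0.3015i + 0.3942j + 0.7192k
-0.4863 + 0.3015i + 0.3942j + 0.7192k


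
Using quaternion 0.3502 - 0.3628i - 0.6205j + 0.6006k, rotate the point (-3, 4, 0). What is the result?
(1.593, -2.551, -3.994)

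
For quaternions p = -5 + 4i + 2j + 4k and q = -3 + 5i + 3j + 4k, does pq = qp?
No: pq = -27 - 41i - 17j - 30k ≠ -27 - 33i - 25j - 34k = qp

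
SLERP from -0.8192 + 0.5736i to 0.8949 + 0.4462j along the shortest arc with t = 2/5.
-0.9104 + 0.3659i - 0.1934j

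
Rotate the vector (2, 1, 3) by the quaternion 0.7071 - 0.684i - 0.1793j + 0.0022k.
(1.344, 3.461, -0.467)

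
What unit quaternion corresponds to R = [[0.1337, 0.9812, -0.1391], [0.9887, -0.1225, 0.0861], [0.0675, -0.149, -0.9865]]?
-0.0785 + 0.7488i + 0.6577j - 0.0239k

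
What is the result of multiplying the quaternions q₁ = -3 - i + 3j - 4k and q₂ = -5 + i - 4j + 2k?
36 - 8i - 5j + 15k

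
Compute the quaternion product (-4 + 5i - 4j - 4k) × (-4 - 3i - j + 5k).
47 - 32i + 7j - 21k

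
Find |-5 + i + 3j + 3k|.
√44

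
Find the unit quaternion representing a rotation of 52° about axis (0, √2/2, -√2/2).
0.8988 + 0.31j - 0.31k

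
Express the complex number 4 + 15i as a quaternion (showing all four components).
4 + 15i + 0j + 0k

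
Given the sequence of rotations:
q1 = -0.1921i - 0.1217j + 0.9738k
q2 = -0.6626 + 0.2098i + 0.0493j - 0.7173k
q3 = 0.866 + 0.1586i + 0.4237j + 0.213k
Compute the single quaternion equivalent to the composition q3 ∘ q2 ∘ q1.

q2 · q1 = 0.7448 + 0.088i + 0.0141j - 0.6613k
q3 · q2 · q1 = 0.7659 - 0.0889i + 0.4514j - 0.4491k
0.7659 - 0.0889i + 0.4514j - 0.4491k


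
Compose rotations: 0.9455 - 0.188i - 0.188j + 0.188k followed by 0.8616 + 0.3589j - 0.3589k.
0.9496 - 0.162i + 0.2448j - 0.1099k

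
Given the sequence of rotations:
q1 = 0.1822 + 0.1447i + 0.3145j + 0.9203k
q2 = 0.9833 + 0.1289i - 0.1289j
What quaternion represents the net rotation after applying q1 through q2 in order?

q2 · q1 = 0.201 + 0.0471i + 0.1671j + 0.9641k
0.201 + 0.0471i + 0.1671j + 0.9641k


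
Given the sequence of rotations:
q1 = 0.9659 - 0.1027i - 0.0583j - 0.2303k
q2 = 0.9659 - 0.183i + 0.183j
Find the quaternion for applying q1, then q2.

q2 · q1 = 0.9248 - 0.3181i + 0.0783j - 0.193k
0.9248 - 0.3181i + 0.0783j - 0.193k


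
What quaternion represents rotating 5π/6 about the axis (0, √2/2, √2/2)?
0.2588 + 0.683j + 0.683k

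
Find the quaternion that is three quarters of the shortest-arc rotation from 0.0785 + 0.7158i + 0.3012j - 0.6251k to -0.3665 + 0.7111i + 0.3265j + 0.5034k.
-0.289 + 0.849i + 0.3807j + 0.2253k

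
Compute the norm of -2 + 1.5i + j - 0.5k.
2.739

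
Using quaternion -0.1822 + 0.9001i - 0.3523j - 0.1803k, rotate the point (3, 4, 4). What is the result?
(-1.524, -2.627, -5.637)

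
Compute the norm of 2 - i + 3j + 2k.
√18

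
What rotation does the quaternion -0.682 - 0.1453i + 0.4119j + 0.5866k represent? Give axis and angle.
axis = (-0.1987, 0.5632, 0.8021), θ = 266°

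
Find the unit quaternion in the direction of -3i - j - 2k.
-0.8018i - 0.2673j - 0.5345k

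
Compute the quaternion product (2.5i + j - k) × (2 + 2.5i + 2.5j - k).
-9.75 + 6.5i + 2j + 1.75k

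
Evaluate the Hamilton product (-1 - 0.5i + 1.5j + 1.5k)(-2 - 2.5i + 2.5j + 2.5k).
-6.75 + 3.5i - 8j - 3k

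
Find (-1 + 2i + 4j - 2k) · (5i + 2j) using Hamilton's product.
-18 - i - 12j - 16k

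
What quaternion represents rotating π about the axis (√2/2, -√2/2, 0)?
0.7071i - 0.7071j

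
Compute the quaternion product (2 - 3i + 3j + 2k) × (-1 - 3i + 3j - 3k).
-14 - 18i - 12j - 8k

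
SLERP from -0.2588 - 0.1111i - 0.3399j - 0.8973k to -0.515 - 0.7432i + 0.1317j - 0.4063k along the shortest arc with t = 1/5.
-0.3426 - 0.2706i - 0.2588j - 0.8616k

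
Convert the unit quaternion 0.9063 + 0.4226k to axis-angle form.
axis = (0, 0, 1), θ = 50°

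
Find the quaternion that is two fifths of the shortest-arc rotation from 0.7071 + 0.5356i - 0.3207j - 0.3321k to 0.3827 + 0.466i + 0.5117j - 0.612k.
0.6479 + 0.5717i + 0.0211j - 0.503k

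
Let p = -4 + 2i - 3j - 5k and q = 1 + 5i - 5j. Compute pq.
-29 - 43i - 8j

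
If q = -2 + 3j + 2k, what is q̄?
-2 - 3j - 2k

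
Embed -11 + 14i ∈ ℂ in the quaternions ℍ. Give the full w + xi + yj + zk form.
-11 + 14i + 0j + 0k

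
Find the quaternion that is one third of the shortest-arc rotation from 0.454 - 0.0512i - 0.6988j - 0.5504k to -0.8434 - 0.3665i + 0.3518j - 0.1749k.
0.6671 + 0.1061i - 0.6551j - 0.3384k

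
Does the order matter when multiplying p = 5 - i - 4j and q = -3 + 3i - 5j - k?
Yes: pq = -32 + 22i - 14j + 12k ≠ -32 + 14i - 12j - 22k = qp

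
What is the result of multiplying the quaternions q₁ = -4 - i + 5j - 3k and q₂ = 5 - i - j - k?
-19 - 9i + 31j - 5k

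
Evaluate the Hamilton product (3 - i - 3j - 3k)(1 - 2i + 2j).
7 - i + 9j - 11k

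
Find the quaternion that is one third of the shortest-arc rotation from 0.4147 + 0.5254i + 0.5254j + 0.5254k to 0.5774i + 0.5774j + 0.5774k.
0.2812 + 0.5541i + 0.5541j + 0.5541k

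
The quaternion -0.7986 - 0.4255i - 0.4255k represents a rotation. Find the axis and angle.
axis = (-√2/2, 0, -√2/2), θ = 286°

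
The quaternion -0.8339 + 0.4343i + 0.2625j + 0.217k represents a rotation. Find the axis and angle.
axis = (0.7869, 0.4756, 0.3932), θ = 293°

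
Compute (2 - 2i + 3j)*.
2 + 2i - 3j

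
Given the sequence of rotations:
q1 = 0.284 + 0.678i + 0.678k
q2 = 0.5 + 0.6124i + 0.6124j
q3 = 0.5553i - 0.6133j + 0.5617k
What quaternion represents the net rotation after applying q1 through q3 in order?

q2 · q1 = -0.2732 + 0.9281i - 0.2413j - 0.0762k
q3 · q2 · q1 = -0.6206 + 0.0306i + 0.7312j + 0.2818k
-0.6206 + 0.0306i + 0.7312j + 0.2818k


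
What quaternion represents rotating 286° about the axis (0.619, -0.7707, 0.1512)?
-0.7986 + 0.3725i - 0.4638j + 0.091k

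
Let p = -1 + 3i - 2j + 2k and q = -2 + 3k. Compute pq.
-4 - 12i - 5j - 7k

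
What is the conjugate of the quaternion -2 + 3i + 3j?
-2 - 3i - 3j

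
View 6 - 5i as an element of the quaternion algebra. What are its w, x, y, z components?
6 - 5i + 0j + 0k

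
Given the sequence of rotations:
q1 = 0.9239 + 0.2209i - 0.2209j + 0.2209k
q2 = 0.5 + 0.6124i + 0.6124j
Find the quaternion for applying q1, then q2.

q2 · q1 = 0.462 + 0.8115i + 0.3201j - 0.1601k
0.462 + 0.8115i + 0.3201j - 0.1601k


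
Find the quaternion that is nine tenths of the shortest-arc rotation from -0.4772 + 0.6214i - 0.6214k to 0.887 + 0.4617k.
-0.8674 + 0.0689i - 0.4928k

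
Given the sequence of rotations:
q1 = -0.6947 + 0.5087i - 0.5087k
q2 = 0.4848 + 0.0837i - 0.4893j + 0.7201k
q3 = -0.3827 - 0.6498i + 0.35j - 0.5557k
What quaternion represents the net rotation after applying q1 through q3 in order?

q2 · q1 = -0.0131 + 0.4374i + 0.7488j - 0.498k
q3 · q2 · q1 = -0.2496 + 0.0829i - 0.8578j - 0.4418k
-0.2496 + 0.0829i - 0.8578j - 0.4418k


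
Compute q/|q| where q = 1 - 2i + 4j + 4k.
0.1644 - 0.3288i + 0.6576j + 0.6576k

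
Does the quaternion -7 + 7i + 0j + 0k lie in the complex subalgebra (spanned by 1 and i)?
Yes. The quaternion -7 + 7i has j- and k-coefficients y = z = 0, so it lies in the complex subalgebra spanned by 1 and i.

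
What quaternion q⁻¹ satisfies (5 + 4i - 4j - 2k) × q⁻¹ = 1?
0.082 - 0.0656i + 0.0656j + 0.0328k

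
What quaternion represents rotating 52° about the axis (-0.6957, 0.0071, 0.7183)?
0.8988 - 0.305i + 0.0031j + 0.3149k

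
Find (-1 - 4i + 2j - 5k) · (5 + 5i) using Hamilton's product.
15 - 25i - 15j - 35k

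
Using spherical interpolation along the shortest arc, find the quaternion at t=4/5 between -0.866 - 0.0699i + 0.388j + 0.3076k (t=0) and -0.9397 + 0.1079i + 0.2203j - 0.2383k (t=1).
-0.9533 + 0.0735i + 0.2628j - 0.1297k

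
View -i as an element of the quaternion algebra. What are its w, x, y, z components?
0 - i + 0j + 0k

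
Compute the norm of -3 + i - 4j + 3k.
√35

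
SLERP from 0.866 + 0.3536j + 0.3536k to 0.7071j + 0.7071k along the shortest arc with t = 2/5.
0.5878 + 0.5721j + 0.5721k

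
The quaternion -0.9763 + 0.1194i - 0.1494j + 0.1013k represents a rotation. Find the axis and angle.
axis = (0.5517, -0.6903, 0.4681), θ = 335°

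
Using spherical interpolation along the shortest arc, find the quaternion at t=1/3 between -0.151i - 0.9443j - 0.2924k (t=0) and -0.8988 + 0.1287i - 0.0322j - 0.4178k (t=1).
-0.418 - 0.0648i - 0.7945j - 0.4357k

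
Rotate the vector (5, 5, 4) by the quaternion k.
(-5, -5, 4)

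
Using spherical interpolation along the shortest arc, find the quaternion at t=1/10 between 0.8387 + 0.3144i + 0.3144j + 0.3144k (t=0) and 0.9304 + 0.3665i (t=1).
0.8564 + 0.3229i + 0.2849j + 0.2849k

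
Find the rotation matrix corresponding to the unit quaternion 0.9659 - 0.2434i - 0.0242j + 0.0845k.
[[0.9845, -0.1515, -0.0879], [0.175, 0.8672, 0.4661], [0.0056, -0.4743, 0.8803]]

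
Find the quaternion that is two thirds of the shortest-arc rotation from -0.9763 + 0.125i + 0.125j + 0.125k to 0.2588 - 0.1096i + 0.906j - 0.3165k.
-0.6503 + 0.1452i - 0.677j + 0.3126k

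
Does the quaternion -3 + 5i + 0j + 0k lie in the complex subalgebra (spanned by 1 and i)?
Yes. The quaternion -3 + 5i has j- and k-coefficients y = z = 0, so it lies in the complex subalgebra spanned by 1 and i.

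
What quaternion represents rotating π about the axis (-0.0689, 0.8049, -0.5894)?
-0.0689i + 0.8049j - 0.5894k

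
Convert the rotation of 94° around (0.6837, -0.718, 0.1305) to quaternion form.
0.682 + 0.5i - 0.5251j + 0.0954k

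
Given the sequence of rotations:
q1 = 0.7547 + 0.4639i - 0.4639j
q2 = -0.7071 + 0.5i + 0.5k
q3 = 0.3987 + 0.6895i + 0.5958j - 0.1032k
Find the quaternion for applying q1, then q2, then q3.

q2 · q1 = -0.7656 + 0.2813i + 0.56j + 0.1454k
q3 · q2 · q1 = -0.8178 - 0.2713i - 0.3622j + 0.3555k
-0.8178 - 0.2713i - 0.3622j + 0.3555k


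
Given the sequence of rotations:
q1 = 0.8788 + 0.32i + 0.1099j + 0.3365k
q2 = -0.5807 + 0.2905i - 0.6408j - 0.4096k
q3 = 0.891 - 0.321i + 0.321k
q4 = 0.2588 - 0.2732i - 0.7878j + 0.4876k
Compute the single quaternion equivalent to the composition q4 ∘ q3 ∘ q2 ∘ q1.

q2 · q1 = -0.395 - 0.1011i - 0.8558j - 0.3184k
q3 · q2 · q1 = -0.2822 + 0.3114i - 0.8972j - 0.1358k
q4 · q3 · q2 · q1 = -0.6286 + 0.7021i + 0.1049j + 0.3177k
-0.6286 + 0.7021i + 0.1049j + 0.3177k


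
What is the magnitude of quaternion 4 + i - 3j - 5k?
√51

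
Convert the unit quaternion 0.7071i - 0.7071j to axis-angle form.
axis = (√2/2, -√2/2, 0), θ = π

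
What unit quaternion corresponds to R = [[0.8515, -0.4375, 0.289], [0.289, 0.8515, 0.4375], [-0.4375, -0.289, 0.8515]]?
0.9427 - 0.1927i + 0.1927j + 0.1927k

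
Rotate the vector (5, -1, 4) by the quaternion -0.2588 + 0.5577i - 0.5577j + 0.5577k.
(2.756, -5.643, 1.601)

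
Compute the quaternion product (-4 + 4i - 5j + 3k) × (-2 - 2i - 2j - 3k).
15 + 21i + 24j - 12k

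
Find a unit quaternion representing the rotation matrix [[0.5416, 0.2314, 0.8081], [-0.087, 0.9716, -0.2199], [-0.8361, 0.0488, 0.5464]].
0.8746 + 0.0768i + 0.47j - 0.091k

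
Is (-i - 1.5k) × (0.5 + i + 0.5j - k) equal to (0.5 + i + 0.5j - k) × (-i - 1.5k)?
No: pq = -0.5 + 0.25i - 2.5j - 1.25k ≠ -0.5 - 1.25i + 2.5j - 0.25k = qp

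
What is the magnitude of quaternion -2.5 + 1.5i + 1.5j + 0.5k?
√11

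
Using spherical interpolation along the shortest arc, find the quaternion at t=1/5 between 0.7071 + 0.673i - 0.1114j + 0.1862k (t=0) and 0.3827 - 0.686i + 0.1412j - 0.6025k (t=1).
0.527 + 0.7749i - 0.1355j + 0.3218k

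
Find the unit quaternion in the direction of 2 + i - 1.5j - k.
0.6963 + 0.3482i - 0.5222j - 0.3482k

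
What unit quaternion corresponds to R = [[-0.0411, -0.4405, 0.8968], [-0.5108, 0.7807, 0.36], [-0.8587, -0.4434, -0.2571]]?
0.6088 - 0.3299i + 0.7209j - 0.0289k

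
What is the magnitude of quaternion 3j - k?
√10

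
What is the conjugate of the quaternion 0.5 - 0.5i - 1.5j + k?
0.5 + 0.5i + 1.5j - k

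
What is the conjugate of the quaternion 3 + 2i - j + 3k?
3 - 2i + j - 3k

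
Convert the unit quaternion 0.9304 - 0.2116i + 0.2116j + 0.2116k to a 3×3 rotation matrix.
[[0.8209, -0.4833, 0.3042], [0.3042, 0.8209, 0.4833], [-0.4833, -0.3042, 0.8209]]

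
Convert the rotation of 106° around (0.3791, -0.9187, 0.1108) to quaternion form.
0.6018 + 0.3028i - 0.7337j + 0.0885k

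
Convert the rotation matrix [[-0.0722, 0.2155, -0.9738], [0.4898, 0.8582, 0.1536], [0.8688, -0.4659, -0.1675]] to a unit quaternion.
0.6361 - 0.2435i - 0.7242j + 0.1078k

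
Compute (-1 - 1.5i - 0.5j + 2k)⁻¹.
-0.1333 + 0.2i + 0.0667j - 0.2667k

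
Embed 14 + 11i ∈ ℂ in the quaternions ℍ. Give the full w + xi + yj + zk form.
14 + 11i + 0j + 0k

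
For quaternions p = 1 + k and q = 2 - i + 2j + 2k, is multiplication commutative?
No: pq = -3i + j + 4k ≠ i + 3j + 4k = qp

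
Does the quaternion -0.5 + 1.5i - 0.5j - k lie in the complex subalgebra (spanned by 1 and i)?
No. The quaternion -0.5 + 1.5i - 0.5j - k has j-coefficient y = -0.5 and k-coefficient z = -1, not both zero, so it does not lie in the complex subalgebra spanned by 1 and i.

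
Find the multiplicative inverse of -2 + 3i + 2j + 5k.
-0.0476 - 0.0714i - 0.0476j - 0.119k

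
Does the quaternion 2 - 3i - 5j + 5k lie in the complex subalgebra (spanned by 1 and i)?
No. The quaternion 2 - 3i - 5j + 5k has j-coefficient y = -5 and k-coefficient z = 5, not both zero, so it does not lie in the complex subalgebra spanned by 1 and i.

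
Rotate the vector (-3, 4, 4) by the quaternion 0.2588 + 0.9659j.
(4.598, 4, -1.964)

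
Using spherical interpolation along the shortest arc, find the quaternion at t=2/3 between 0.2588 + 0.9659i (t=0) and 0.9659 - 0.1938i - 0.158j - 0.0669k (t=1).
0.9421 + 0.3023i - 0.1337j - 0.0566k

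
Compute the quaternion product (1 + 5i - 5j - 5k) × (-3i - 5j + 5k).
15 - 53i - 15j - 35k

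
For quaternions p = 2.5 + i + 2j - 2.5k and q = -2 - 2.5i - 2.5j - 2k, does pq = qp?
No: pq = -2.5 - 18.5i - 2j + 2.5k ≠ -2.5 + 2i - 18.5j - 2.5k = qp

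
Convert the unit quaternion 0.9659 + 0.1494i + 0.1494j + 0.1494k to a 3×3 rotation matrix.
[[0.9107, -0.244, 0.3333], [0.3333, 0.9107, -0.244], [-0.244, 0.3333, 0.9107]]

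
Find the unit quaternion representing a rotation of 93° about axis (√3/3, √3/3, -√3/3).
0.6884 + 0.4188i + 0.4188j - 0.4188k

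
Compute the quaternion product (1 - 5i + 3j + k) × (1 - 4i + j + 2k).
-24 - 4i + 10j + 10k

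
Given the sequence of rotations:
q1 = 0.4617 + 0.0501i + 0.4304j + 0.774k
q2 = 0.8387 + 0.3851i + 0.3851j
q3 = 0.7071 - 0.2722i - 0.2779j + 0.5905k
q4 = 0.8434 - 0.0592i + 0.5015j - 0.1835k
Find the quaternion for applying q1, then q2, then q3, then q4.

q2 · q1 = 0.2022 + 0.5179i + 0.2407j + 0.7956k
q3 · q2 · q1 = -0.119 - 0.0521i + 0.6364j + 0.7604k
q4 · q3 · q2 · q1 = -0.2831 + 0.4612i + 0.5316j + 0.6516k
-0.2831 + 0.4612i + 0.5316j + 0.6516k


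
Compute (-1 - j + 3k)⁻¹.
-0.0909 + 0.0909j - 0.2727k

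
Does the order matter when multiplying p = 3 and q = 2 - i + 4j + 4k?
No: pq = qp = 6 - 3i + 12j + 12k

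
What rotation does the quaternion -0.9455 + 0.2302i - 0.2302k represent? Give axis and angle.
axis = (√2/2, 0, -√2/2), θ = 322°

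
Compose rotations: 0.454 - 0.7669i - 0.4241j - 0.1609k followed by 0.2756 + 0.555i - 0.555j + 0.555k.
0.4047 + 0.3653i - 0.7052j - 0.4534k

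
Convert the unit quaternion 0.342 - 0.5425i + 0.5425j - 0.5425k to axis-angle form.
axis = (-√3/3, √3/3, -√3/3), θ = 140°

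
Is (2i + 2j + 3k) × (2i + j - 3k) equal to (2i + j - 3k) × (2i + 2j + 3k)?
No: pq = 3 - 9i + 12j - 2k ≠ 3 + 9i - 12j + 2k = qp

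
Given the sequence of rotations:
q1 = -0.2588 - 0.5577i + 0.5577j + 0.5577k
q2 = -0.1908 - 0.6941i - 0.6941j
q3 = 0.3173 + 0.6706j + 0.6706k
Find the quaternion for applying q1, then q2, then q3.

q2 · q1 = 0.0494 - 0.1011i + 0.4603j - 0.8806k
q3 · q2 · q1 = 0.2975 - 0.9313i + 0.1114j - 0.1785k
0.2975 - 0.9313i + 0.1114j - 0.1785k


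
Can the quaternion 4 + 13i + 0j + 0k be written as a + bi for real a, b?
Yes. The quaternion 4 + 13i has j- and k-coefficients y = z = 0, so it lies in the complex subalgebra spanned by 1 and i.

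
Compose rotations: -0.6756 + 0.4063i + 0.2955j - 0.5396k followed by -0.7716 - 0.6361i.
0.7797 + 0.1162i - 0.5712j + 0.2284k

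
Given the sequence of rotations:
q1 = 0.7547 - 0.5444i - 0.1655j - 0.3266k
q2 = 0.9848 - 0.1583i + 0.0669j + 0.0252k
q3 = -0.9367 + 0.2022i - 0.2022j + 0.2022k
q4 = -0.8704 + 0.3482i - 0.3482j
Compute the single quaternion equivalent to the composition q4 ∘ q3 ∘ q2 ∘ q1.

q2 · q1 = 0.6764 - 0.6733i - 0.1779j - 0.24k
q3 · q2 · q1 = -0.4849 + 0.8519i - 0.0577j + 0.1895k
q4 · q3 · q2 · q1 = 0.1053 - 0.9763i + 0.1531j + 0.1116k
0.1053 - 0.9763i + 0.1531j + 0.1116k


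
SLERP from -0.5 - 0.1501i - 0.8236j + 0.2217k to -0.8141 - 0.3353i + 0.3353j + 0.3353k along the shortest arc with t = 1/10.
-0.5886 - 0.189i - 0.7426j + 0.2575k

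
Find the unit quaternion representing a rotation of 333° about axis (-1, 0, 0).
-0.9724 - 0.2334i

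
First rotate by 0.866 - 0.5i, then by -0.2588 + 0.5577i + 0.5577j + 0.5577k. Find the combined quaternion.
0.0547 + 0.6124i + 0.2041j + 0.7618k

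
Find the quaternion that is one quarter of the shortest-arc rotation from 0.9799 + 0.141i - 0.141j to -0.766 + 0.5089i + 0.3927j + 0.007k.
0.9756 - 0.0288i - 0.2176j - 0.0019k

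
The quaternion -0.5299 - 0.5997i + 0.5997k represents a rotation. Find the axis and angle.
axis = (-√2/2, 0, √2/2), θ = 244°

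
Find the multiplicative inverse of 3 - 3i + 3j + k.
0.1071 + 0.1071i - 0.1071j - 0.0357k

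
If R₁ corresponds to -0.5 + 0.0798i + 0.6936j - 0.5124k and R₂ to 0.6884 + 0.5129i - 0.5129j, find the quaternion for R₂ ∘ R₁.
-0.0294 + 0.0613i + 0.9967j + 0.0439k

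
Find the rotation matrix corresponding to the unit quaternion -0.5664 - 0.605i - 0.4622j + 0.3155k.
[[0.3737, 0.9167, 0.1418], [0.2019, 0.0689, -0.977], [-0.9053, 0.3937, -0.1593]]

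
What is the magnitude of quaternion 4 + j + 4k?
√33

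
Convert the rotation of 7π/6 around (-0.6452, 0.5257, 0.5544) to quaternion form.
-0.2588 - 0.6232i + 0.5078j + 0.5355k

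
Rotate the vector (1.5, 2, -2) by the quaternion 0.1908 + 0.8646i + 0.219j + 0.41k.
(-0.289, -0.559, 3.139)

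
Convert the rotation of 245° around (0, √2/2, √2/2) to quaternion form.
-0.5373 + 0.5964j + 0.5964k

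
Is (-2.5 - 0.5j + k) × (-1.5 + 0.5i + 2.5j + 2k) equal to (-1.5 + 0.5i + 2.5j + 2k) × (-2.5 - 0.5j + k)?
No: pq = 3 - 4.75i - 5j - 6.25k ≠ 3 + 2.25i - 6j - 6.75k = qp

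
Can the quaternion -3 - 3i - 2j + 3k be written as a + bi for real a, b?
No. The quaternion -3 - 3i - 2j + 3k has j-coefficient y = -2 and k-coefficient z = 3, not both zero, so it does not lie in the complex subalgebra spanned by 1 and i.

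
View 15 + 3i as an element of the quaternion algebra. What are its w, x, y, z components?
15 + 3i + 0j + 0k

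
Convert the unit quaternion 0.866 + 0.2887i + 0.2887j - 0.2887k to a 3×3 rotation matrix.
[[0.6666, 0.6667, 0.3333], [-0.3333, 0.6666, -0.6667], [-0.6667, 0.3333, 0.6666]]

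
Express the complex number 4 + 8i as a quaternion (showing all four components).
4 + 8i + 0j + 0k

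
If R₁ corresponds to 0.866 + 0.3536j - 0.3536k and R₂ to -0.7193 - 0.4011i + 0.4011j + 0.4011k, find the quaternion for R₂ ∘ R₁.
-0.6229 - 0.631i - 0.0488j + 0.4599k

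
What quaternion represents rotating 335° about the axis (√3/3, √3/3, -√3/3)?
-0.9763 + 0.125i + 0.125j - 0.125k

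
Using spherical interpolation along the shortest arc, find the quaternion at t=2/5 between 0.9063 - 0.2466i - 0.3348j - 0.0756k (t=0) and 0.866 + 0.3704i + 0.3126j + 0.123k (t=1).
0.9968 + 0.0053i - 0.0796j + 0.0059k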